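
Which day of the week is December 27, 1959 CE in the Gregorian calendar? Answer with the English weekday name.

JDN 2436930 mod 7 = 6, and JDN 0 was a Monday, so this is a Sunday.

Sunday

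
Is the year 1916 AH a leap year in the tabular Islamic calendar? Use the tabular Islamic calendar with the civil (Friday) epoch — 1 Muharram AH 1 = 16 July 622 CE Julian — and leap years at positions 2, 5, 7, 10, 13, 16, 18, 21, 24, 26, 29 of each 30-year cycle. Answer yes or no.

yes

Year 1916 AH is year 26 of its 30-year cycle; leap positions are 2, 5, 7, 10, 13, 16, 18, 21, 24, 26, 29, so it is a leap year (355 days).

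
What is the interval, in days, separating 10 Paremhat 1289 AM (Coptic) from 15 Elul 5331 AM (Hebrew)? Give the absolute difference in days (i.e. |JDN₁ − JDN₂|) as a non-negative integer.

548

First date → JDN 2295661; second date → JDN 2295113.
The interval is |2295661 − 2295113| = 548 days.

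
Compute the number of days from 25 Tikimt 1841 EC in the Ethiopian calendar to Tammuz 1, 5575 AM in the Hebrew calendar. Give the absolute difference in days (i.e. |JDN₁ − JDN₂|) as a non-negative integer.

First date → JDN 2396335; second date → JDN 2384164.
The interval is |2396335 − 2384164| = 12171 days.

12171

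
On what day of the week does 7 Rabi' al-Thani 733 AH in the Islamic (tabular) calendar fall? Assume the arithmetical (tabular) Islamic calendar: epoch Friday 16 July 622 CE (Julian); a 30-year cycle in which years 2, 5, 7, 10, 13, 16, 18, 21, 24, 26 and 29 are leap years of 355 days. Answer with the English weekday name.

Saturday

Equivalently 3 January 1333 Gregorian, JDN 2207931.
Since JDN mod 7 = 5 (0 = Monday), the day is Saturday.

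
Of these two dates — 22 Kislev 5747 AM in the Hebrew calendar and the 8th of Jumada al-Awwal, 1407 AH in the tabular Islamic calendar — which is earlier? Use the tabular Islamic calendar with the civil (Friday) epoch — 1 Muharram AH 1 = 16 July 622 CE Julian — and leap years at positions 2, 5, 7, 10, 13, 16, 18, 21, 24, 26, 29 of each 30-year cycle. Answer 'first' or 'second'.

The two dates have Julian Day Numbers 2446789 and 2446805 respectively.
Since 2446789 < 2446805, the first date comes first.

first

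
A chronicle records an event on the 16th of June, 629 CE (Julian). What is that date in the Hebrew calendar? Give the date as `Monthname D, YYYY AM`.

Julian Day Number of the source date = 1950967.
Converting JDN 1950967 to the Hebrew calendar gives 20 Sivan 4389 AM.

Sivan 20, 4389 AM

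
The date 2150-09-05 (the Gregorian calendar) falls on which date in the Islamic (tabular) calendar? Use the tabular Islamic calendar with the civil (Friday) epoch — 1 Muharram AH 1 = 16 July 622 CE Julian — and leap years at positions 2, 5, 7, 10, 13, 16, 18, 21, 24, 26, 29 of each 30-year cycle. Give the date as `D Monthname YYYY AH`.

13 Muharram 1576 AH

Julian Day Number of the source date = 2506579.
Converting JDN 2506579 to the tabular Islamic calendar gives 13 Muharram 1576 AH.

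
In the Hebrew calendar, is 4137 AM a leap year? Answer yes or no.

Hebrew year 4137 is year 14 of its 19-year Metonic cycle; leap years are at positions 3, 6, 8, 11, 14, 17, 19, so it is a leap year (13 months).

yes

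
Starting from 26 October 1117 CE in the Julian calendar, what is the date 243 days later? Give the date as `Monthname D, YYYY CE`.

June 26, 1118 CE

The starting date is JDN 2129341; 2129341 + 243 = 2129584.
JDN 2129584 corresponds to June 26, 1118 CE.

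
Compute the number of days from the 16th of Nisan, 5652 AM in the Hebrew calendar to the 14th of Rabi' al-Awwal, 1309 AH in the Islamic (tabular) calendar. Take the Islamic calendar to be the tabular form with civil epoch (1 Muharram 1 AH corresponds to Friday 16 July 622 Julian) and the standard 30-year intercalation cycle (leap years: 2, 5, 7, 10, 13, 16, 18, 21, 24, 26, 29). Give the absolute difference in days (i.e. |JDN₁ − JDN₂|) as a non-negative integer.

178

First date → JDN 2412202; second date → JDN 2412024.
The interval is |2412202 − 2412024| = 178 days.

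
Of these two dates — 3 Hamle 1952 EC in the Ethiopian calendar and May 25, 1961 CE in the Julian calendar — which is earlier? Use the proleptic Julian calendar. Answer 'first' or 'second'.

first

First date → JDN 2437126; second date → JDN 2437458.
JDN 2437126 < JDN 2437458, so the first date is earlier.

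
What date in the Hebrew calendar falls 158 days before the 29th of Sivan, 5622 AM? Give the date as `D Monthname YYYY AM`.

19 Shevat 5622 AM

The starting date is JDN 2401319; 2401319 − 158 = 2401161.
JDN 2401161 corresponds to 19 Shevat 5622 AM.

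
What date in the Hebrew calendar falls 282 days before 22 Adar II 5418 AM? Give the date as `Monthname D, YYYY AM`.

Tammuz 7, 5417 AM

JDN of 22 Adar II 5418 AM = 2326718.
2326718 − 282 = 2326436.
JDN 2326436 in the Hebrew calendar is Tammuz 7, 5417 AM.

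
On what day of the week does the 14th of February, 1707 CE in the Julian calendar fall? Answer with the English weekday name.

Friday

Equivalently 25 February 1707 Gregorian, JDN 2344584.
JDN 2344584 mod 7 = 4, and JDN 0 was a Monday, so this is a Friday.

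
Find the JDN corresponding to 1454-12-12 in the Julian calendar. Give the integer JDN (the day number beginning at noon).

In the proleptic Gregorian calendar the same day is 21 December 1454.
JDN 2451545 is 1 January 2000 CE (Gregorian); the target day is −199068 days from there, so JDN = 2252477.

2252477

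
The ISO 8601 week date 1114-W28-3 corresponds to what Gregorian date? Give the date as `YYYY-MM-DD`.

1114-07-08

ISO week 1 of 1114 is the week containing the first Thursday of 1114.
Week 28, day 3 (Wednesday) lands on 1114-07-08.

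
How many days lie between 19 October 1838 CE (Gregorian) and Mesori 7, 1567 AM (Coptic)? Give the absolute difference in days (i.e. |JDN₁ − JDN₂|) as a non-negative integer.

4680

JDN of the first date = 2392667.
JDN of the second date = 2397347.
|2397347 − 2392667| = 4680.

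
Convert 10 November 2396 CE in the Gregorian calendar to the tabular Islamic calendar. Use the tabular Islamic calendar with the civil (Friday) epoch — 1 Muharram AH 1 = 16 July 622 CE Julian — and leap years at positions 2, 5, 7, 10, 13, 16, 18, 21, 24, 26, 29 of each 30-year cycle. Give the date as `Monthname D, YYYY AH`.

Both dates share Julian Day Number 2596495; in the tabular Islamic calendar that is 8 Shawwal 1829 AH.

Shawwal 8, 1829 AH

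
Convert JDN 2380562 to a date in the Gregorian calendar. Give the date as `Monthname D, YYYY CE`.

August 28, 1805 CE

Counting from JDN 2299161 = 15 Oct 1582 gives an offset of 81401 days.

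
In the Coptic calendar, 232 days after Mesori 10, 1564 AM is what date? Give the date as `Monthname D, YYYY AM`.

JDN of Mesori 10, 1564 AM = 2396255.
2396255 + 232 = 2396487.
JDN 2396487 in the Coptic calendar is Paremhat 27, 1565 AM.

Paremhat 27, 1565 AM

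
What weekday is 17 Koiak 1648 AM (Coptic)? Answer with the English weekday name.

Sunday

In the Gregorian calendar this is 27 December 1931 (JDN 2426703).
JDN 2426703 mod 7 = 6, and JDN 0 was a Monday, so this is a Sunday.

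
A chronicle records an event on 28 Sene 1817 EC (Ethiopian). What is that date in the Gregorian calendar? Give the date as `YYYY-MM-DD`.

Julian Day Number of the source date = 2387812.
Converting JDN 2387812 to the Gregorian calendar gives 4 July 1825 CE.

1825-07-04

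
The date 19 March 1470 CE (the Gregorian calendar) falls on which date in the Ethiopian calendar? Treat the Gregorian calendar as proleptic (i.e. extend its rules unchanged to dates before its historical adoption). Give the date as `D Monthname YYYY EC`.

14 Megabit 1462 EC

Julian Day Number of the source date = 2258044.
Converting JDN 2258044 to the Ethiopian calendar gives 14 Megabit 1462 EC.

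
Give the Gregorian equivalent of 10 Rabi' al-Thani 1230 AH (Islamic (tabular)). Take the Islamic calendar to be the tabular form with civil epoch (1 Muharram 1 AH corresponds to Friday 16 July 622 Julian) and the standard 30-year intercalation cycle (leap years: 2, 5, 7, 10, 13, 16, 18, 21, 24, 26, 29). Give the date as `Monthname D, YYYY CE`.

Both dates share Julian Day Number 2384055; in the Gregorian calendar that is 22 March 1815 CE.

March 22, 1815 CE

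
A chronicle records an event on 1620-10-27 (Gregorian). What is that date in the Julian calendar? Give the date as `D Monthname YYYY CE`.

17 October 1620 CE

For dates in this range the Gregorian date is 10 days ahead of the Julian.
27 October 1620 Gregorian − 10 days → 17 October 1620 Julian.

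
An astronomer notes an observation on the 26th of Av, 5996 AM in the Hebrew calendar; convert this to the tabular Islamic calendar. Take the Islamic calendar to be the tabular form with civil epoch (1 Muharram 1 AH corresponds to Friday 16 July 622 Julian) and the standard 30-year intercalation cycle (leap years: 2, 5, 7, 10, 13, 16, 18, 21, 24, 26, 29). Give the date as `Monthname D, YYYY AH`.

Sha'ban 24, 1664 AH

Both dates share Julian Day Number 2537982; in the tabular Islamic calendar that is 24 Sha'ban 1664 AH.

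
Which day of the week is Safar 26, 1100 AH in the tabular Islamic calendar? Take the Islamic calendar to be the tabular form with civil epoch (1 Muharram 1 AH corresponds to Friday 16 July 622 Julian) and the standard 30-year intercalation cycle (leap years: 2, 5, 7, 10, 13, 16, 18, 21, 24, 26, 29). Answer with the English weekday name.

Monday

Equivalently 20 December 1688 Gregorian, JDN 2337944.
JDN 2337944 mod 7 = 0, and JDN 0 was a Monday, so this is a Monday.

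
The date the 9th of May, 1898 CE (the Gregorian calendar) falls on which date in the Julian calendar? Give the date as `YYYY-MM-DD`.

The Julian–Gregorian offset here is 12 days (Julian trailing).
9 May 1898 Gregorian − 12 days → 27 April 1898 Julian.

1898-04-27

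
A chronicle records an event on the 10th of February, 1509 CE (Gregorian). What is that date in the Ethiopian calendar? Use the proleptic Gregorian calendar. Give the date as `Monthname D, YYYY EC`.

Both dates share Julian Day Number 2272251; in the Ethiopian calendar that is 6 Yekatit 1501 EC.

Yekatit 6, 1501 EC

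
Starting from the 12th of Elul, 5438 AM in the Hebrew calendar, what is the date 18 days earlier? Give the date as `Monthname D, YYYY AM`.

Av 24, 5438 AM

Counting 18 days back from JDN 2334179 reaches JDN 2334161, which is Av 24, 5438 AM.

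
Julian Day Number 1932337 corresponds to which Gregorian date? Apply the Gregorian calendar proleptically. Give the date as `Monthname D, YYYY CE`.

June 16, 578 CE

JDN 2451545 is 1 Jan 2000; 1932337 is −519208 days from there.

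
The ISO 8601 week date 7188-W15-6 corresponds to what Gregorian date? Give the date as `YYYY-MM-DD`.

7188-04-16

ISO week 1 of 7188 is the week containing the first Thursday of 7188.
Week 15, day 6 (Saturday) lands on 7188-04-16.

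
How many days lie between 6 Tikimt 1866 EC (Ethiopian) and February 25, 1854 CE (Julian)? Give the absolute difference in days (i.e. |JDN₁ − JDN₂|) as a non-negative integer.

7160

JDN of the first date = 2405447.
JDN of the second date = 2398287.
|2398287 − 2405447| = 7160.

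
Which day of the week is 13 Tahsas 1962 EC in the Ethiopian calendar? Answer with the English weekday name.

Monday

In the Gregorian calendar this is 22 December 1969 (JDN 2440578).
JDN 2440578 mod 7 = 0, and JDN 0 was a Monday, so this is a Monday.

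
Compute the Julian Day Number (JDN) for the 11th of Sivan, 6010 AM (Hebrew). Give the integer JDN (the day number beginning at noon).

2543018

In the Gregorian calendar the same day is 12 June 2250.
JDN 2400001 is 17 November 1858 CE (Gregorian), MJD 0; the target day is +143017 days from there, so JDN = 2543018.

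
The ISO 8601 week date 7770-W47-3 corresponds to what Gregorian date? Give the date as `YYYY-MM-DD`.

ISO week 1 of 7770 is the week containing the first Thursday of 7770.
Week 47, day 3 (Wednesday) lands on 7770-11-21.

7770-11-21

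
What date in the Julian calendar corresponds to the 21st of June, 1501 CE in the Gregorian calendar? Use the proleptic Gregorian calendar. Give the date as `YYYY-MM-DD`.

1501-06-11

For dates in this range the Gregorian date is 10 days ahead of the Julian.
21 June 1501 Gregorian − 10 days → 11 June 1501 Julian.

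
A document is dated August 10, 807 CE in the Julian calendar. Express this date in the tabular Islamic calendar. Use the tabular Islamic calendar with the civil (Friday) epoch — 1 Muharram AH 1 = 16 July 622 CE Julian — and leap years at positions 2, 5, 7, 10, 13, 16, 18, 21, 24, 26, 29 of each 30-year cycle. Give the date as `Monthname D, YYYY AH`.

Shawwal 1, 191 AH

Julian Day Number of the source date = 2016036.
Converting JDN 2016036 to the tabular Islamic calendar gives 1 Shawwal 191 AH.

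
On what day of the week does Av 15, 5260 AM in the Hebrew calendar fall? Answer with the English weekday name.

In the proleptic Gregorian calendar this is 21 July 1500 (JDN 2269125).
2269125 ≡ 5 (mod 7); counting from Monday = 0 gives Saturday.

Saturday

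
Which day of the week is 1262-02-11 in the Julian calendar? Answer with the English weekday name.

In the proleptic Gregorian calendar this is 18 February 1262 (JDN 2182045).
JDN 2182045 mod 7 = 5, and JDN 0 was a Monday, so this is a Saturday.

Saturday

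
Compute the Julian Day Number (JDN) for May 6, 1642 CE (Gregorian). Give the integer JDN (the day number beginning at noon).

JDN 2451545 is 1 January 2000 CE (Gregorian); the target day is −130631 days from there, so JDN = 2320914.

2320914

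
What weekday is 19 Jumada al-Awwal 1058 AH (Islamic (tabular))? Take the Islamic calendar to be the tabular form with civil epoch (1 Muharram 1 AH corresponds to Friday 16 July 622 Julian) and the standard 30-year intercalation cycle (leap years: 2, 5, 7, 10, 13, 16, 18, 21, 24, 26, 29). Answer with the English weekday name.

Thursday

This is JDN 2323142 (11 June 1648 Gregorian).
Since JDN mod 7 = 3 (0 = Monday), the day is Thursday.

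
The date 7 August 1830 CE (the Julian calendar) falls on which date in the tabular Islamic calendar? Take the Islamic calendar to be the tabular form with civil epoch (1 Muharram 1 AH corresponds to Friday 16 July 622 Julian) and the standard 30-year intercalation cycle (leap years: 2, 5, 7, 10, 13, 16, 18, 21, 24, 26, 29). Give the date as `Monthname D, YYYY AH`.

Safar 29, 1246 AH

Julian Day Number of the source date = 2389684.
Converting JDN 2389684 to the tabular Islamic calendar gives 29 Safar 1246 AH.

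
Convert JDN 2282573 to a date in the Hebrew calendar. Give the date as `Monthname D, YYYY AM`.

The proleptic Gregorian equivalent of JDN 2282573 is 16 May 1537.
In the Hebrew calendar that day is Iyar 25, 5297 AM.

Iyar 25, 5297 AM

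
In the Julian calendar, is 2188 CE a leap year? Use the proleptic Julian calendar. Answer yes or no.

yes

2188 mod 4 = 0, so it is a leap year in the Julian calendar.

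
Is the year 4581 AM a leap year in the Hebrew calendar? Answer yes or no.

no

Hebrew year 4581 is year 2 of its 19-year Metonic cycle; leap years are at positions 3, 6, 8, 11, 14, 17, 19, so it is a common year (12 months).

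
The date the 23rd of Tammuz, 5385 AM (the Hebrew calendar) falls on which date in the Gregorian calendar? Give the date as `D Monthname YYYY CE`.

28 July 1625 CE

Both dates share Julian Day Number 2314788; in the Gregorian calendar that is 28 July 1625 CE.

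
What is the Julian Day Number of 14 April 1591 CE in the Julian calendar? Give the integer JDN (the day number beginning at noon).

In the Gregorian calendar the same day is 24 April 1591.
JDN 2451545 is 1 January 2000 CE (Gregorian); the target day is −149271 days from there, so JDN = 2302274.

2302274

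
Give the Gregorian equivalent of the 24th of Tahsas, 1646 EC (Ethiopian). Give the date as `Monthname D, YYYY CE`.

December 30, 1653 CE

Julian Day Number of the source date = 2325170.
Converting JDN 2325170 to the Gregorian calendar gives 30 December 1653 CE.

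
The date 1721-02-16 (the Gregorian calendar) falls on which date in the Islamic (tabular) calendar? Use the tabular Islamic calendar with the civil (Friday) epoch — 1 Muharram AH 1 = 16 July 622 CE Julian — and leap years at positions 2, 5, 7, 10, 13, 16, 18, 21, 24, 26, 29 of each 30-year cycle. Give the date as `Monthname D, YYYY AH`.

Both dates share Julian Day Number 2349689; in the tabular Islamic calendar that is 18 Rabi' al-Thani 1133 AH.

Rabi' al-Thani 18, 1133 AH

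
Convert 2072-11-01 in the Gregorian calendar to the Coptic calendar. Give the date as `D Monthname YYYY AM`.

Julian Day Number of the source date = 2478148.
Converting JDN 2478148 to the Coptic calendar gives 22 Paopi 1789 AM.

22 Paopi 1789 AM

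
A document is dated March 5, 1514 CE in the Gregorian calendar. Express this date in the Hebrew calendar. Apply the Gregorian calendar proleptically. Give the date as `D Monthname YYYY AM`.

27 Adar I 5274 AM

Julian Day Number of the source date = 2274100.
Converting JDN 2274100 to the Hebrew calendar gives 27 Adar I 5274 AM.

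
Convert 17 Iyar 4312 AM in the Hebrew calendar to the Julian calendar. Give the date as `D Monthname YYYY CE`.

The source date corresponds to 29 April 552 in the proleptic Gregorian calendar (JDN 1922793).
That day falls on 27 April 552 CE in the Julian calendar.

27 April 552 CE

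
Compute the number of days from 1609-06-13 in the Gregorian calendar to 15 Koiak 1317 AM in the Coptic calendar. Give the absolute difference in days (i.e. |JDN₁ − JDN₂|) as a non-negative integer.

First date → JDN 2308899; second date → JDN 2305803.
The interval is |2308899 − 2305803| = 3096 days.

3096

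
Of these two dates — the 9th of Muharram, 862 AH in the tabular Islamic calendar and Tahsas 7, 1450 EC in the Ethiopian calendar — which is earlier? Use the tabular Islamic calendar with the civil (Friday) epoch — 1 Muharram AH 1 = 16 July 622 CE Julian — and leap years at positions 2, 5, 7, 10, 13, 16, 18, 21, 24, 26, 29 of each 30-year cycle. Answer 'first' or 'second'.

first

Converting both to JDN: 2253558 vs 2253564; the smaller is the first.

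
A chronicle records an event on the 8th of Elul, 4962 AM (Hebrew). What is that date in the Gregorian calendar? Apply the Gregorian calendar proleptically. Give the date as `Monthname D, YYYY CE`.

Both dates share Julian Day Number 2160328; in the Gregorian calendar that is 4 September 1202 CE.

September 4, 1202 CE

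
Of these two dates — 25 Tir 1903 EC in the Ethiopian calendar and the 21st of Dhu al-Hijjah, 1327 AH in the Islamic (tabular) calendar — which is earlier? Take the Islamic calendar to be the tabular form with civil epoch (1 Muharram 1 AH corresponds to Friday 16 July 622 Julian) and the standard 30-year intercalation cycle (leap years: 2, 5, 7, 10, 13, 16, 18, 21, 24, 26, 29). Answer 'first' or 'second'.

second

Converting both to JDN: 2419070 vs 2418675; the smaller is the second.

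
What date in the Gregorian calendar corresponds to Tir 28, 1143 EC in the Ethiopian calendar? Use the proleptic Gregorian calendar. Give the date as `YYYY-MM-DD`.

1151-01-30

Both dates share Julian Day Number 2141483; in the Gregorian calendar that is 30 January 1151 CE.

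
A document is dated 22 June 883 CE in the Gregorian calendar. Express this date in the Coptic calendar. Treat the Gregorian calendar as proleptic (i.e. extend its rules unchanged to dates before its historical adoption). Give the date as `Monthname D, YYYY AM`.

Paoni 24, 599 AM

Julian Day Number of the source date = 2043742.
Converting JDN 2043742 to the Coptic calendar gives 24 Paoni 599 AM.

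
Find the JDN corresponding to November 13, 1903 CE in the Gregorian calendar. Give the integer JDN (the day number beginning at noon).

JDN 2451545 is 1 January 2000 CE (Gregorian); the target day is −35113 days from there, so JDN = 2416432.

2416432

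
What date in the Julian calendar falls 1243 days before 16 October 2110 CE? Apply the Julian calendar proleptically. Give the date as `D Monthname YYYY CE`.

22 May 2107 CE

Counting 1243 days back from JDN 2492024 reaches JDN 2490781, which is 22 May 2107 CE.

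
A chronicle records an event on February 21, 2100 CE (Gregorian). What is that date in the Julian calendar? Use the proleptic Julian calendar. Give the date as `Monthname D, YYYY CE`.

The Julian–Gregorian offset here is 13 days (Julian trailing).
21 February 2100 Gregorian − 13 days → 8 February 2100 Julian.

February 8, 2100 CE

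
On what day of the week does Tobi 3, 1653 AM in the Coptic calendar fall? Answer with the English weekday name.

This is JDN 2428545 (11 January 1937 Gregorian).
2428545 ≡ 0 (mod 7); counting from Monday = 0 gives Monday.

Monday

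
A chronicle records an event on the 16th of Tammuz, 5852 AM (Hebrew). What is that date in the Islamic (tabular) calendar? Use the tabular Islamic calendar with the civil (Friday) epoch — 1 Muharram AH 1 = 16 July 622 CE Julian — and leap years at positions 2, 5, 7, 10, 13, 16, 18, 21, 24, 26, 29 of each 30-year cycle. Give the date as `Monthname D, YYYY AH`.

Safar 16, 1516 AH

Julian Day Number of the source date = 2485350.
Converting JDN 2485350 to the tabular Islamic calendar gives 16 Safar 1516 AH.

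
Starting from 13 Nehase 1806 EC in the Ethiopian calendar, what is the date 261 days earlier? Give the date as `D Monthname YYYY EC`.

22 Hidar 1806 EC

JDN of 13 Nehase 1806 EC = 2383839.
2383839 − 261 = 2383578.
JDN 2383578 in the Ethiopian calendar is 22 Hidar 1806 EC.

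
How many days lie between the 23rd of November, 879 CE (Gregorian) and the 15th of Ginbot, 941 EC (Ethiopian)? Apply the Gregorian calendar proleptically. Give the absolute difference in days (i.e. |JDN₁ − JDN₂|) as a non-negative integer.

First date → JDN 2042435; second date → JDN 2067810.
The interval is |2042435 − 2067810| = 25375 days.

25375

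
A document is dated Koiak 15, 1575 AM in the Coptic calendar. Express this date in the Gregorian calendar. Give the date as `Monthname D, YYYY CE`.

December 23, 1858 CE

Julian Day Number of the source date = 2400037.
Converting JDN 2400037 to the Gregorian calendar gives 23 December 1858 CE.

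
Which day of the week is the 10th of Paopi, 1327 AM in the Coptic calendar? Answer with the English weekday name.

In the Gregorian calendar this is 17 October 1610 (JDN 2309390).
2309390 ≡ 6 (mod 7); counting from Monday = 0 gives Sunday.

Sunday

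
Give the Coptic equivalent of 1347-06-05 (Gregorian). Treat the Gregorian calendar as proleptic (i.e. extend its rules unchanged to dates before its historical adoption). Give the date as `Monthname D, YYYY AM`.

Paoni 3, 1063 AM

Both dates share Julian Day Number 2213197; in the Coptic calendar that is 3 Paoni 1063 AM.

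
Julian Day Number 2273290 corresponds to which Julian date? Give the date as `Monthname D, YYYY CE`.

JDN 2273290 is 16 December 1511 in the proleptic Gregorian calendar.
In the Julian calendar that day is December 6, 1511 CE.

December 6, 1511 CE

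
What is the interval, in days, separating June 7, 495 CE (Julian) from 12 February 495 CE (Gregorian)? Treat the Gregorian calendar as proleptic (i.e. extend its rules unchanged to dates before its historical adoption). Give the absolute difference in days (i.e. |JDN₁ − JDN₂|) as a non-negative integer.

116

First date → JDN 1902014; second date → JDN 1901898.
The interval is |1902014 − 1901898| = 116 days.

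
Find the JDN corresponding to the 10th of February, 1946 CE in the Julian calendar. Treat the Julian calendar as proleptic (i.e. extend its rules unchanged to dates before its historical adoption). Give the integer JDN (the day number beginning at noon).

2431875

In the Gregorian calendar the same day is 23 February 1946.
JDN 2451545 is 1 January 2000 CE (Gregorian); the target day is −19670 days from there, so JDN = 2431875.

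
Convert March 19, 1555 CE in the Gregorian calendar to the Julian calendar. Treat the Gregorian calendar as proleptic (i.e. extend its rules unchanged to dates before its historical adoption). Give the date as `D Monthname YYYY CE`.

9 March 1555 CE

For dates in this range the Gregorian date is 10 days ahead of the Julian.
19 March 1555 Gregorian − 10 days → 9 March 1555 Julian.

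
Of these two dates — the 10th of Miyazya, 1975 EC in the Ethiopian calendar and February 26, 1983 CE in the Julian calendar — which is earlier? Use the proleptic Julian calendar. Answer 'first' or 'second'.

First date → JDN 2445443; second date → JDN 2445405.
JDN 2445405 < JDN 2445443, so the second date is earlier.

second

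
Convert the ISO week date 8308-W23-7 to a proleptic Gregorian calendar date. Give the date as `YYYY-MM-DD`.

8308-06-07

ISO week 1 of 8308 is the week containing the first Thursday of 8308.
Week 23, day 7 (Sunday) lands on 8308-06-07.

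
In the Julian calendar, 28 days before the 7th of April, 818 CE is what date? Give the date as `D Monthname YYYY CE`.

The starting date is JDN 2019929; 2019929 − 28 = 2019901.
JDN 2019901 corresponds to 10 March 818 CE.

10 March 818 CE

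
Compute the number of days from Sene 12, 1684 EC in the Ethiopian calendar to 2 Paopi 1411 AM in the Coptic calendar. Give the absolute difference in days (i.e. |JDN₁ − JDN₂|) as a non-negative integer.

845

JDN of the first date = 2339218.
JDN of the second date = 2340063.
|2340063 − 2339218| = 845.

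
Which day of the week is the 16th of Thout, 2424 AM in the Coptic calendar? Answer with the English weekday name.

In the Gregorian calendar this is 3 October 2707 (JDN 2710046).
2710046 ≡ 3 (mod 7); counting from Monday = 0 gives Thursday.

Thursday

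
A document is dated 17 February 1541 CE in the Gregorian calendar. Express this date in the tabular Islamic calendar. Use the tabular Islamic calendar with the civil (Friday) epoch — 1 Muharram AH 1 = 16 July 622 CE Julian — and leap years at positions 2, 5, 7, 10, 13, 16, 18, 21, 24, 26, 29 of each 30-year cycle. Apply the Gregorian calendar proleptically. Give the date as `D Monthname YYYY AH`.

Julian Day Number of the source date = 2283946.
Converting JDN 2283946 to the tabular Islamic calendar gives 10 Shawwal 947 AH.

10 Shawwal 947 AH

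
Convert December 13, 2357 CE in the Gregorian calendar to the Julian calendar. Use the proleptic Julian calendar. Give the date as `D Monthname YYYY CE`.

27 November 2357 CE

For dates in this range the Gregorian date is 16 days ahead of the Julian.
13 December 2357 Gregorian − 16 days → 27 November 2357 Julian.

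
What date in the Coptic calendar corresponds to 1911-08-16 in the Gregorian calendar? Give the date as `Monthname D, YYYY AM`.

Both dates share Julian Day Number 2419265; in the Coptic calendar that is 10 Mesori 1627 AM.

Mesori 10, 1627 AM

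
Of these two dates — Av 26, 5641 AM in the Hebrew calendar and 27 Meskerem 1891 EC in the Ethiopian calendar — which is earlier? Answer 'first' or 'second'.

The two dates have Julian Day Numbers 2408314 and 2414569 respectively.
Since 2408314 < 2414569, the first date comes first.

first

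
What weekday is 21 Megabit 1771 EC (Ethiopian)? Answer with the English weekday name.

Sunday

In the Gregorian calendar this is 28 March 1779 (JDN 2370913).
JDN 2370913 mod 7 = 6, and JDN 0 was a Monday, so this is a Sunday.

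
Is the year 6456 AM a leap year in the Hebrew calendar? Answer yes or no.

no

Hebrew year 6456 is year 15 of its 19-year Metonic cycle; leap years are at positions 3, 6, 8, 11, 14, 17, 19, so it is a common year (12 months).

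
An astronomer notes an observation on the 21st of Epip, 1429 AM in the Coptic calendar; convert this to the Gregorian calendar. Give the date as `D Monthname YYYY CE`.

Julian Day Number of the source date = 2346927.
Converting JDN 2346927 to the Gregorian calendar gives 26 July 1713 CE.

26 July 1713 CE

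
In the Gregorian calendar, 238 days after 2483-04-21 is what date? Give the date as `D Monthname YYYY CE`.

15 December 2483 CE

The starting date is JDN 2628068; 2628068 + 238 = 2628306.
JDN 2628306 corresponds to 15 December 2483 CE.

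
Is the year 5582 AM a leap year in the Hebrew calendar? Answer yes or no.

no

Hebrew year 5582 is year 15 of its 19-year Metonic cycle; leap years are at positions 3, 6, 8, 11, 14, 17, 19, so it is a common year (12 months).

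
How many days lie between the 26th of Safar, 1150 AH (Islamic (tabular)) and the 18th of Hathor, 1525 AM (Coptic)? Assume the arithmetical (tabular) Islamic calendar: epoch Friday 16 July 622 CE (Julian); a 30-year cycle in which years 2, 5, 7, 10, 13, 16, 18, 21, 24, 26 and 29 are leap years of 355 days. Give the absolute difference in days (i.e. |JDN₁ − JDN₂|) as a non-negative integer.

26086

First date → JDN 2355662; second date → JDN 2381748.
The interval is |2355662 − 2381748| = 26086 days.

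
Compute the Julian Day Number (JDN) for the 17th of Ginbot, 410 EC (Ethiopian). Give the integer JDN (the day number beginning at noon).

Equivalently 13 May 418 (proleptic Gregorian).
JDN 2400001 is 17 November 1858 CE (Gregorian), MJD 0; the target day is −526137 days from there, so JDN = 1873864.

1873864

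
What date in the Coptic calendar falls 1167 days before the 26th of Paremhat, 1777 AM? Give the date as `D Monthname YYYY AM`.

15 Tobi 1774 AM

Counting 1167 days back from JDN 2473919 reaches JDN 2472752, which is 15 Tobi 1774 AM.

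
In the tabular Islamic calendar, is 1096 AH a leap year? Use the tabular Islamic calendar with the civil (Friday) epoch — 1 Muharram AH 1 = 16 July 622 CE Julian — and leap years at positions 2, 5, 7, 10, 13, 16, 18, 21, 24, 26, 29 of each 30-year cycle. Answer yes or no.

yes

Year 1096 AH is year 16 of its 30-year cycle; leap positions are 2, 5, 7, 10, 13, 16, 18, 21, 24, 26, 29, so it is a leap year (355 days).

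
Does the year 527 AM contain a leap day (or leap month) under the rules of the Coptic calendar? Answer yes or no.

527 mod 4 = 3; in the Coptic calendar a year is leap when year mod 4 = 3, so it is a leap year.

yes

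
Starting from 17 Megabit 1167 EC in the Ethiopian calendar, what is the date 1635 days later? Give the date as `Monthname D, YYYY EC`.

Meskerem 5, 1172 EC

Counting 1635 days forward from JDN 2150298 reaches JDN 2151933, which is Meskerem 5, 1172 EC.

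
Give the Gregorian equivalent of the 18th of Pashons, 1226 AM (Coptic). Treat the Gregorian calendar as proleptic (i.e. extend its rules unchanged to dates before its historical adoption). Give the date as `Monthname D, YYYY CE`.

Julian Day Number of the source date = 2272718.
Converting JDN 2272718 to the Gregorian calendar gives 23 May 1510 CE.

May 23, 1510 CE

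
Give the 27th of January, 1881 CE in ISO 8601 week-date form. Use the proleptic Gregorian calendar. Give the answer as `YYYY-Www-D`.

The weekday is Thursday (ISO weekday 4).
That Thursday belongs to ISO week 4 of ISO year 1881.

1881-W04-4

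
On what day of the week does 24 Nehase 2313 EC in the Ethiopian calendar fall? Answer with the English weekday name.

Friday

This is JDN 2569032 (2 September 2321 Gregorian).
Since JDN mod 7 = 4 (0 = Monday), the day is Friday.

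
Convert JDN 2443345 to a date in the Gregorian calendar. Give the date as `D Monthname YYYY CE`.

20 July 1977 CE

JDN 2451545 is 1 Jan 2000; 2443345 is −8200 days from there.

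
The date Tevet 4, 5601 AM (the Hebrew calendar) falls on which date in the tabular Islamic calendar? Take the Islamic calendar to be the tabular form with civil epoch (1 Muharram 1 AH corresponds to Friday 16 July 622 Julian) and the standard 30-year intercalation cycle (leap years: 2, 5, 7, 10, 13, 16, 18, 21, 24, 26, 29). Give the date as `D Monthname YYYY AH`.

4 Dhu al-Qa'dah 1256 AH

The source date corresponds to 28 December 1840 in the Gregorian calendar (JDN 2393468).
That day falls on 4 Dhu al-Qa'dah 1256 AH in the tabular Islamic calendar.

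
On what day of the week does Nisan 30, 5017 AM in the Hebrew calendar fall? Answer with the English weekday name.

Sunday

In the proleptic Gregorian calendar this is 22 April 1257 (JDN 2180282).
Since JDN mod 7 = 6 (0 = Monday), the day is Sunday.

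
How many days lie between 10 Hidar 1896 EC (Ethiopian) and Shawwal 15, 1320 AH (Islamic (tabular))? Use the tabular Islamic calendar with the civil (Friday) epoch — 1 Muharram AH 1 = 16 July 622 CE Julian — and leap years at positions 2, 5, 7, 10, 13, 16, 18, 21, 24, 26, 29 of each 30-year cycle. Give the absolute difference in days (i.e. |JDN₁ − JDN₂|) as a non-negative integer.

309

JDN of the first date = 2416439.
JDN of the second date = 2416130.
|2416130 − 2416439| = 309.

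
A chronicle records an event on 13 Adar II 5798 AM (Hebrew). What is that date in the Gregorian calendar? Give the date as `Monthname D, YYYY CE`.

March 20, 2038 CE

Both dates share Julian Day Number 2465503; in the Gregorian calendar that is 20 March 2038 CE.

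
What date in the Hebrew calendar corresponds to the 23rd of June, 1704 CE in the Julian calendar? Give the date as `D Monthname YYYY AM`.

2 Tammuz 5464 AM

The source date corresponds to 4 July 1704 in the Gregorian calendar (JDN 2343618).
That day falls on 2 Tammuz 5464 AM in the Hebrew calendar.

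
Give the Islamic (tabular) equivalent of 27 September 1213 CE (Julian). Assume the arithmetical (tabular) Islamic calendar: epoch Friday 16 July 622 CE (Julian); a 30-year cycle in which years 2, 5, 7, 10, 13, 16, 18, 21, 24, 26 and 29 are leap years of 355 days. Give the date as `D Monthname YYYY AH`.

10 Jumada al-Awwal 610 AH

The source date corresponds to 4 October 1213 in the proleptic Gregorian calendar (JDN 2164376).
That day falls on 10 Jumada al-Awwal 610 AH in the tabular Islamic calendar.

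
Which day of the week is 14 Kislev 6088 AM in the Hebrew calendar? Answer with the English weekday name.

Equivalently 29 November 2327 Gregorian, JDN 2571311.
JDN 2571311 mod 7 = 1, and JDN 0 was a Monday, so this is a Tuesday.

Tuesday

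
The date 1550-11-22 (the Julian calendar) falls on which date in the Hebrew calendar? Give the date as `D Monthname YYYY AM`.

Both dates share Julian Day Number 2287521; in the Hebrew calendar that is 13 Kislev 5311 AM.

13 Kislev 5311 AM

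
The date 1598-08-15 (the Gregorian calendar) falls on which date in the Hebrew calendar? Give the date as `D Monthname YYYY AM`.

13 Av 5358 AM

Both dates share Julian Day Number 2304944; in the Hebrew calendar that is 13 Av 5358 AM.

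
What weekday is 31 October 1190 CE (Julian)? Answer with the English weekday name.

This is JDN 2156009 (7 November 1190 Gregorian).
JDN 2156009 mod 7 = 2, and JDN 0 was a Monday, so this is a Wednesday.

Wednesday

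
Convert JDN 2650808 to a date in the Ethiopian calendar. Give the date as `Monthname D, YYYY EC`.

JDN 2650808 is 25 July 2545 in the Gregorian calendar.
In the Ethiopian calendar that day is Hamle 14, 2537 EC.

Hamle 14, 2537 EC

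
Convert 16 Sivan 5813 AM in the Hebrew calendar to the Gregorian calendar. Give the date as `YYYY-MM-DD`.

2053-06-02

Julian Day Number of the source date = 2471056.
Converting JDN 2471056 to the Gregorian calendar gives 2 June 2053 CE.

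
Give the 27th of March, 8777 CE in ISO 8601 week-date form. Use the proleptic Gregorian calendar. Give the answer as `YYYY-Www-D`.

8777-W12-7

The weekday is Sunday (ISO weekday 7).
That Sunday belongs to ISO week 12 of ISO year 8777.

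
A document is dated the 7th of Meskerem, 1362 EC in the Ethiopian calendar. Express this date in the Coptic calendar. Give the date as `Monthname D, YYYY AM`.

Thout 7, 1086 AM

The source date corresponds to 12 September 1369 in the proleptic Gregorian calendar (JDN 2221332).
That day falls on 7 Thout 1086 AM in the Coptic calendar.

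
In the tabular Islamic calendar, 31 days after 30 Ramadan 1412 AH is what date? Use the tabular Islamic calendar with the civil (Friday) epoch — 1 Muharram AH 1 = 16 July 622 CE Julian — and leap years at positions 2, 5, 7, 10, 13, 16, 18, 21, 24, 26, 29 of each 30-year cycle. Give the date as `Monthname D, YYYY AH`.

Dhu al-Qa'dah 2, 1412 AH

The starting date is JDN 2448716; 2448716 + 31 = 2448747.
JDN 2448747 corresponds to Dhu al-Qa'dah 2, 1412 AH.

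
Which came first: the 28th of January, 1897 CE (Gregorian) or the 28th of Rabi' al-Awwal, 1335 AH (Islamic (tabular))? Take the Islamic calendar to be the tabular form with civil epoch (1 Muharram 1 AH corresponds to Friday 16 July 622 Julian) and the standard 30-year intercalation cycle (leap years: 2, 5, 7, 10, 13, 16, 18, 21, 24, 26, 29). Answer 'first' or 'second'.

Converting both to JDN: 2413953 vs 2421251; the smaller is the first.

first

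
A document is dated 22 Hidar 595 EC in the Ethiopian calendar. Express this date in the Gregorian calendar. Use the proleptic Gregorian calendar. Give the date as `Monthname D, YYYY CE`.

Julian Day Number of the source date = 1941260.
Converting JDN 1941260 to the Gregorian calendar gives 21 November 602 CE.

November 21, 602 CE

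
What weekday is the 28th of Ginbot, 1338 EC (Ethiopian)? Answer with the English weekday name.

In the proleptic Gregorian calendar this is 31 May 1346 (JDN 2212827).
JDN 2212827 mod 7 = 1, and JDN 0 was a Monday, so this is a Tuesday.

Tuesday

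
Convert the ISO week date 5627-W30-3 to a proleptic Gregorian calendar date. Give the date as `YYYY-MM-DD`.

5627-07-28

ISO week 1 of 5627 is the week containing the first Thursday of 5627.
Week 30, day 3 (Wednesday) lands on 5627-07-28.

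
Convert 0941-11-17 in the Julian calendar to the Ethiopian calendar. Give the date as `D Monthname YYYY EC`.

21 Hidar 934 EC

Both dates share Julian Day Number 2065079; in the Ethiopian calendar that is 21 Hidar 934 EC.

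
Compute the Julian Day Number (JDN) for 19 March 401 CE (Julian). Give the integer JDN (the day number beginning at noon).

1867601

In the proleptic Gregorian calendar the same day is 20 March 401.
JDN 2400001 is 17 November 1858 CE (Gregorian), MJD 0; the target day is −532400 days from there, so JDN = 1867601.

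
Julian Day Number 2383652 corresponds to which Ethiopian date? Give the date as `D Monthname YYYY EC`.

6 Yekatit 1806 EC

JDN 2383652 is 12 February 1814 in the Gregorian calendar.
In the Ethiopian calendar that day is 6 Yekatit 1806 EC.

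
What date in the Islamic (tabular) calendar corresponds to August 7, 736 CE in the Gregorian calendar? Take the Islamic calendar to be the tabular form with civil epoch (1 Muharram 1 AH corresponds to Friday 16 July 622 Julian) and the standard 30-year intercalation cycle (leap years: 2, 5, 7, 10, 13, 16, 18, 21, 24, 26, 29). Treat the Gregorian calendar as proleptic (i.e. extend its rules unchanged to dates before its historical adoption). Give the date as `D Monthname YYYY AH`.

20 Rajab 118 AH

Julian Day Number of the source date = 1990097.
Converting JDN 1990097 to the tabular Islamic calendar gives 20 Rajab 118 AH.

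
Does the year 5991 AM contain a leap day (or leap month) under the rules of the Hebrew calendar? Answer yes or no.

Hebrew year 5991 is year 6 of its 19-year Metonic cycle; leap years are at positions 3, 6, 8, 11, 14, 17, 19, so it is a leap year (13 months).

yes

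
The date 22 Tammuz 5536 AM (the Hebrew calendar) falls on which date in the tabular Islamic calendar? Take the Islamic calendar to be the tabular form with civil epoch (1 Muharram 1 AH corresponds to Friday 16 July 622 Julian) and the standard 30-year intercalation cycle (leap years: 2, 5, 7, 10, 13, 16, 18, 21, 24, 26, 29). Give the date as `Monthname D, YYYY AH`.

Julian Day Number of the source date = 2369921.
Converting JDN 2369921 to the tabular Islamic calendar gives 22 Jumada al-Awwal 1190 AH.

Jumada al-Awwal 22, 1190 AH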